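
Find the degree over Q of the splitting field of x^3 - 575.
[K : Q] = 6

The roots of x^3 - 575 are ∛575, ω∛575, ω^2∛575 where ω = e^(2πi/3) is a primitive cube root of unity, so K = Q(∛575, ω). Now [Q(∛575):Q] = 3 (since 575 is not a perfect cube, x^3 - 575 is irreducible) and [Q(ω):Q] = 2. Both 2 and 3 divide [K:Q], and [K:Q] ≤ 3·2 = 6, so [K:Q] = 6. (Equivalently: Q(∛575) ⊂ R but ω ∉ R, so [K : Q(∛575)] = 2.)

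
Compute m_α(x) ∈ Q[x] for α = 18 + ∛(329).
m_α(x) = x^3 - 54x^2 + 972x - 6161

Set β = α - 18 = ∛(329), so β^3 = 329. Then (α - 18)^3 - 329 = 0, i.e. α is a root of g(x) = (x - 18)^3 - 329 = x^3 - 54x^2 + 972x - 6161. Since g(x) = h(x - 18) where h(x) = x^3 - 329, and h is irreducible over Q (because 329 is not a perfect cube, so h has no rational root, and a monic cubic with no rational root is irreducible), g is also irreducible (irreducibility is preserved under the substitution x → x - 18). Hence m_α(x) = x^3 - 54x^2 + 972x - 6161.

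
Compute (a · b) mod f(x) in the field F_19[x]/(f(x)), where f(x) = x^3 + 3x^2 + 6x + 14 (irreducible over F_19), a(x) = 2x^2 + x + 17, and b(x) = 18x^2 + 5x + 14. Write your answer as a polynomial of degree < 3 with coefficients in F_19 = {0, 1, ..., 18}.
a · b ≡ 2x^2 + 18x + 9 (mod f(x))

Multiply in F_19[x]: a(x)·b(x) = (2x^2 + x + 17)·(18x^2 + 5x + 14) = 17x^4 + 9x^3 + 16x^2 + 4x + 10. This has degree ≥ 3, so divide by f(x) over F_19: 17x^4 + 9x^3 + 16x^2 + 4x + 10 = (17x + 15)·(x^3 + 3x^2 + 6x + 14) + (2x^2 + 18x + 9). Hence a·b ≡ 2x^2 + 18x + 9 (mod f). (F_19[x]/(f) is a field with 19^3 = 6859 elements since f is irreducible of degree 3.)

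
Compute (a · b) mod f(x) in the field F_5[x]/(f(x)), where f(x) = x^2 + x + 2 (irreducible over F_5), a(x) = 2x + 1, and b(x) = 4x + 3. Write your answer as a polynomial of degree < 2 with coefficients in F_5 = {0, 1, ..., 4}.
a · b ≡ 2x + 2 (mod f(x))

Multiply in F_5[x]: a(x)·b(x) = (2x + 1)·(4x + 3) = 3x^2 + 3. This has degree ≥ 2, so divide by f(x) over F_5: 3x^2 + 3 = (3)·(x^2 + x + 2) + (2x + 2). Hence a·b ≡ 2x + 2 (mod f). (F_5[x]/(f) is a field with 5^2 = 25 elements since f is irreducible of degree 2.)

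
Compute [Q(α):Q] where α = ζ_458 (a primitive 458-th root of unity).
[Q(α):Q] = 228

The minimal polynomial of ζ_458 over Q is the 458-th cyclotomic polynomial Φ_458(x), which is irreducible over Q and has degree φ(458) = 228. Hence [Q(α):Q] = φ(458) = 228.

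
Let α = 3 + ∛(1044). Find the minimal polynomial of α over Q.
m_α(x) = x^3 - 9x^2 + 27x - 1071

Set β = α - 3 = ∛(1044), so β^3 = 1044. Then (α - 3)^3 - 1044 = 0, i.e. α is a root of g(x) = (x - 3)^3 - 1044 = x^3 - 9x^2 + 27x - 1071. Since g(x) = h(x - 3) where h(x) = x^3 - 1044, and h is irreducible over Q (because 1044 is not a perfect cube, so h has no rational root, and a monic cubic with no rational root is irreducible), g is also irreducible (irreducibility is preserved under the substitution x → x - 3). Hence m_α(x) = x^3 - 9x^2 + 27x - 1071.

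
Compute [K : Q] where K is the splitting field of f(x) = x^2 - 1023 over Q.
[K : Q] = 2

f(x) = x^2 - 1023 factors as (x - √1023)(x + √1023). The splitting field is K = Q(√1023). Since 1023 is squarefree and > 1, it is not a perfect square, so x^2 - 1023 is irreducible over Q and [Q(√1023) : Q] = 2. Hence [K : Q] = 2.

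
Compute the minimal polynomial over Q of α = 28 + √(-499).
m_α(x) = x^2 - 56x + 1283

From α - 28 = √(-499), squaring gives (α - 28)^2 = -499, i.e. α^2 - 56α + 784 = -499, so α^2 - 56α + 1283 = 0. The discriminant of x^2 - 56x + 1283 is (-56)^2 - 4·(1283) = 3136 - 5132 = -1996, and 4·(-499) is not a perfect square in Q since -499 is squarefree and ≠ 1. Hence x^2 - 56x + 1283 is irreducible over Q and is the minimal polynomial of α.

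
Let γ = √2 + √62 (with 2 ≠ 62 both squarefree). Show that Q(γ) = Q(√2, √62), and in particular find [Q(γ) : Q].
[Q(γ) : Q] = 4 (equivalently, Q(γ) = Q(√2, √62))

Obviously Q(γ) ⊆ Q(√2, √62), and [Q(√2, √62):Q] = 4 (since 2, 62 are distinct squarefree integers > 1 with 124 not a perfect square). To show equality we compute the minimal polynomial of γ. From γ = √2 + √62: γ^2 = 2 + 2√(124) + 62 = 64 + 2√(124), so γ^2 - 64 = 2√(124); squaring, (γ^2 - 64)^2 = 4·124, i.e. γ^4 - 128γ^2 + 4096 - 496 = 0, i.e. γ^4 - 128γ^2 + 3600 = 0. So γ is a root of x^4 - 128x^2 + 3600. This polynomial is irreducible over Q: it has no rational root (each ±√2 ± √62 is irrational), and any factorization into two quadratics over Q would force √(124) ∈ Q (pairing opposite roots) or √2, √62 ∈ Q (other pairings), all impossible. Hence [Q(γ):Q] = 4 = [Q(√2, √62):Q], so Q(γ) = Q(√2, √62).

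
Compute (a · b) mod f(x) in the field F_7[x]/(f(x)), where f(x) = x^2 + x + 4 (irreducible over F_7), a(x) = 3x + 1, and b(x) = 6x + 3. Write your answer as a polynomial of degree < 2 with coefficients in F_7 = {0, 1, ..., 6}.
a · b ≡ 4x + 1 (mod f(x))

Multiply in F_7[x]: a(x)·b(x) = (3x + 1)·(6x + 3) = 4x^2 + x + 3. This has degree ≥ 2, so divide by f(x) over F_7: 4x^2 + x + 3 = (4)·(x^2 + x + 4) + (4x + 1). Hence a·b ≡ 4x + 1 (mod f). (F_7[x]/(f) is a field with 7^2 = 49 elements since f is irreducible of degree 2.)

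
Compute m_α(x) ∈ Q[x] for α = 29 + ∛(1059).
m_α(x) = x^3 - 87x^2 + 2523x - 25448

Set β = α - 29 = ∛(1059), so β^3 = 1059. Then (α - 29)^3 - 1059 = 0, i.e. α is a root of g(x) = (x - 29)^3 - 1059 = x^3 - 87x^2 + 2523x - 25448. Since g(x) = h(x - 29) where h(x) = x^3 - 1059, and h is irreducible over Q (because 1059 is not a perfect cube, so h has no rational root, and a monic cubic with no rational root is irreducible), g is also irreducible (irreducibility is preserved under the substitution x → x - 29). Hence m_α(x) = x^3 - 87x^2 + 2523x - 25448.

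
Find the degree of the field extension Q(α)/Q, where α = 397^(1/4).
[Q(α):Q] = 4

α is a root of x^4 - 397. By Eisenstein's criterion at the prime p = 397 (which divides the constant term 397 but p^2 = 157609 does not, since 397 is squarefree), x^4 - 397 is irreducible over Q. Hence [Q(α):Q] = 4.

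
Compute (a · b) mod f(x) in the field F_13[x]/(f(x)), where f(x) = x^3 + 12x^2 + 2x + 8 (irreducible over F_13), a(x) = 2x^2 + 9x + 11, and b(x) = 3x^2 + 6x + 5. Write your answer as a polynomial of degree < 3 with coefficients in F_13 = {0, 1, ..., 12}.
a · b ≡ 12x + 7 (mod f(x))

Multiply in F_13[x]: a(x)·b(x) = (2x^2 + 9x + 11)·(3x^2 + 6x + 5) = 6x^4 + 6x^2 + 7x + 3. This has degree ≥ 3, so divide by f(x) over F_13: 6x^4 + 6x^2 + 7x + 3 = (6x + 6)·(x^3 + 12x^2 + 2x + 8) + (12x + 7). Hence a·b ≡ 12x + 7 (mod f). (F_13[x]/(f) is a field with 13^3 = 2197 elements since f is irreducible of degree 3.)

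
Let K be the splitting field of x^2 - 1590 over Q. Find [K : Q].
[K : Q] = 2

f(x) = x^2 - 1590 factors as (x - √1590)(x + √1590). The splitting field is K = Q(√1590). Since 1590 is squarefree and > 1, it is not a perfect square, so x^2 - 1590 is irreducible over Q and [Q(√1590) : Q] = 2. Hence [K : Q] = 2.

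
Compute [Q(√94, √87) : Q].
[Q(√94, √87) : Q] = 4

[Q(√94):Q] = 2 (min poly x^2 - 94, irreducible since 94 is squarefree > 1). For the top step, suppose √87 ∈ Q(√94), say √87 = c + d√94 with c, d ∈ Q. Squaring: 87 = c^2 + 94d^2 + 2cd√94. Since √94 ∉ Q this forces 2cd = 0. If d = 0 then √87 = c ∈ Q, contradicting 87 squarefree > 1. If c = 0 then 87 = 94d^2, so 94·87 = (94d)^2 is a perfect square in Q — but 94·87 = 8178 is not a perfect square (since 94 and 87 are distinct squarefree integers). Contradiction. Hence √87 ∉ Q(√94), so x^2 - 87 stays irreducible over Q(√94) and [Q(√94, √87) : Q(√94)] = 2. By the tower law, [Q(√94, √87) : Q] = 2 · 2 = 4.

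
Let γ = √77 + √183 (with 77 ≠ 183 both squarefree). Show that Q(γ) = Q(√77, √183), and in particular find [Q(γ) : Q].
[Q(γ) : Q] = 4 (equivalently, Q(γ) = Q(√77, √183))

Obviously Q(γ) ⊆ Q(√77, √183), and [Q(√77, √183):Q] = 4 (since 77, 183 are distinct squarefree integers > 1 with 14091 not a perfect square). To show equality we compute the minimal polynomial of γ. From γ = √77 + √183: γ^2 = 77 + 2√(14091) + 183 = 260 + 2√(14091), so γ^2 - 260 = 2√(14091); squaring, (γ^2 - 260)^2 = 4·14091, i.e. γ^4 - 520γ^2 + 67600 - 56364 = 0, i.e. γ^4 - 520γ^2 + 11236 = 0. So γ is a root of x^4 - 520x^2 + 11236. This polynomial is irreducible over Q: it has no rational root (each ±√77 ± √183 is irrational), and any factorization into two quadratics over Q would force √(14091) ∈ Q (pairing opposite roots) or √77, √183 ∈ Q (other pairings), all impossible. Hence [Q(γ):Q] = 4 = [Q(√77, √183):Q], so Q(γ) = Q(√77, √183).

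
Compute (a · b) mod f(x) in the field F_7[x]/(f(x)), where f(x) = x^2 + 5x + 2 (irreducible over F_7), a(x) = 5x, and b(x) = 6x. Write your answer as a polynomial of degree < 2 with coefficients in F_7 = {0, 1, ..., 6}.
a · b ≡ 4x + 3 (mod f(x))

Multiply in F_7[x]: a(x)·b(x) = (5x)·(6x) = 2x^2. This has degree ≥ 2, so divide by f(x) over F_7: 2x^2 = (2)·(x^2 + 5x + 2) + (4x + 3). Hence a·b ≡ 4x + 3 (mod f). (F_7[x]/(f) is a field with 7^2 = 49 elements since f is irreducible of degree 2.)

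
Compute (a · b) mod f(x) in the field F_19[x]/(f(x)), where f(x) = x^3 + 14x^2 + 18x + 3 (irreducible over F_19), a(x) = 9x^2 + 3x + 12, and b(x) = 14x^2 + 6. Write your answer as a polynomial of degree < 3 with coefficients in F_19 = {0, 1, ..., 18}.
a · b ≡ 3x^2 + 8x + 13 (mod f(x))

Multiply in F_19[x]: a(x)·b(x) = (9x^2 + 3x + 12)·(14x^2 + 6) = 12x^4 + 4x^3 + 13x^2 + 18x + 15. This has degree ≥ 3, so divide by f(x) over F_19: 12x^4 + 4x^3 + 13x^2 + 18x + 15 = (12x + 7)·(x^3 + 14x^2 + 18x + 3) + (3x^2 + 8x + 13). Hence a·b ≡ 3x^2 + 8x + 13 (mod f). (F_19[x]/(f) is a field with 19^3 = 6859 elements since f is irreducible of degree 3.)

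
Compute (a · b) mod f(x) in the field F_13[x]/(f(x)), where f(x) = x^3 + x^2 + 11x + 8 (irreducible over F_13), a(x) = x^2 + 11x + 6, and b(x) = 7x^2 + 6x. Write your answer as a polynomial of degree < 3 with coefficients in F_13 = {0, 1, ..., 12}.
a · b ≡ 7x^2 + 2x + 3 (mod f(x))

Multiply in F_13[x]: a(x)·b(x) = (x^2 + 11x + 6)·(7x^2 + 6x) = 7x^4 + 5x^3 + 4x^2 + 10x. This has degree ≥ 3, so divide by f(x) over F_13: 7x^4 + 5x^3 + 4x^2 + 10x = (7x + 11)·(x^3 + x^2 + 11x + 8) + (7x^2 + 2x + 3). Hence a·b ≡ 7x^2 + 2x + 3 (mod f). (F_13[x]/(f) is a field with 13^3 = 2197 elements since f is irreducible of degree 3.)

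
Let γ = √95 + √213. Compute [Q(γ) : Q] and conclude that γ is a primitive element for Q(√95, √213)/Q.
[Q(γ) : Q] = 4 (equivalently, Q(γ) = Q(√95, √213))

Obviously Q(γ) ⊆ Q(√95, √213), and [Q(√95, √213):Q] = 4 (since 95, 213 are distinct squarefree integers > 1 with 20235 not a perfect square). To show equality we compute the minimal polynomial of γ. From γ = √95 + √213: γ^2 = 95 + 2√(20235) + 213 = 308 + 2√(20235), so γ^2 - 308 = 2√(20235); squaring, (γ^2 - 308)^2 = 4·20235, i.e. γ^4 - 616γ^2 + 94864 - 80940 = 0, i.e. γ^4 - 616γ^2 + 13924 = 0. So γ is a root of x^4 - 616x^2 + 13924. This polynomial is irreducible over Q: it has no rational root (each ±√95 ± √213 is irrational), and any factorization into two quadratics over Q would force √(20235) ∈ Q (pairing opposite roots) or √95, √213 ∈ Q (other pairings), all impossible. Hence [Q(γ):Q] = 4 = [Q(√95, √213):Q], so Q(γ) = Q(√95, √213).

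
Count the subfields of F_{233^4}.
F_{233^4} has 3 subfields

The subfields of F_{p^n} are exactly the fields F_{p^d} for d | n (each is the fixed field of the unique index-d subgroup of Gal(F_{p^n}/F_p) ≅ Z/nZ). The divisors of n = 4 are {1, 2, 4}, giving 3 subfields: F_{233^1}, F_{233^2}, F_{233^4}.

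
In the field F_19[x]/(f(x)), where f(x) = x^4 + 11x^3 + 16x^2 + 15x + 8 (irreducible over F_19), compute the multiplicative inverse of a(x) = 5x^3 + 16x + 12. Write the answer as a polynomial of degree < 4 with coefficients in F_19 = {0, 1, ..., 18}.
a(x)^(-1) ≡ 12x^2 + 5 (mod f(x))

Since f is irreducible over F_19, F_19[x]/(f) is a field and a(x) ≠ 0 has an inverse. Apply the extended Euclidean algorithm to f(x) and a(x) in F_19[x]: f(x) = (4x + 6)·a(x) + (9x^2 + 4x + 12);  a(x) = (9x + 15)·(9x^2 + 4x + 12) + (3). The last nonzero remainder is the constant 3 = gcd(f, a) in F_19. Back-substituting through the division chain expresses 3 = s(x)·a(x) + t(x)·f(x) with s(x) ≡ 17x^2 + 15 (mod f), so (17x^2 + 15)·a(x) ≡ 3 (mod f). Multiplying by 3^(-1) ≡ 13 in F_19 gives a(x)^(-1) ≡ 13·(17x^2 + 15) ≡ 12x^2 + 5 (mod f). Check: (5x^3 + 16x + 12)·(12x^2 + 5) = 3x^5 + 8x^3 + 11x^2 + 4x + 3 ≡ 1 (mod x^4 + 11x^3 + 16x^2 + 15x + 8).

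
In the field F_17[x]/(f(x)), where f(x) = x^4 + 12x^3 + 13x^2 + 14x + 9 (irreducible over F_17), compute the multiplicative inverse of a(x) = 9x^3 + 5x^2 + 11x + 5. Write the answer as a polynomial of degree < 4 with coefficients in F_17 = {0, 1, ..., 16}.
a(x)^(-1) ≡ 14x^3 + 6x^2 + 9x + 7 (mod f(x))

Since f is irreducible over F_17, F_17[x]/(f) is a field and a(x) ≠ 0 has an inverse. Apply the extended Euclidean algorithm to f(x) and a(x) in F_17[x]: f(x) = (2x + 4)·a(x) + (5x^2 + 11x + 6);  a(x) = (12x + 12)·(5x^2 + 11x + 6) + (11x + 1);  (5x^2 + 11x + 6) = (2x + 7)·(11x + 1) + (16). The last nonzero remainder is the constant 16 = gcd(f, a) in F_17. Back-substituting through the division chain expresses 16 = s(x)·a(x) + t(x)·f(x) with s(x) ≡ 3x^3 + 11x^2 + 8x + 10 (mod f), so (3x^3 + 11x^2 + 8x + 10)·a(x) ≡ 16 (mod f). Multiplying by 16^(-1) ≡ 16 in F_17 gives a(x)^(-1) ≡ 16·(3x^3 + 11x^2 + 8x + 10) ≡ 14x^3 + 6x^2 + 9x + 7 (mod f). Check: (9x^3 + 5x^2 + 11x + 5)·(14x^3 + 6x^2 + 9x + 7) = 7x^6 + 5x^5 + 10x^4 + 6x^3 + 11x^2 + 3x + 1 ≡ 1 (mod x^4 + 12x^3 + 13x^2 + 14x + 9).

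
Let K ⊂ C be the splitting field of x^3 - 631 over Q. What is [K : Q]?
[K : Q] = 6

The roots of x^3 - 631 are ∛631, ω∛631, ω^2∛631 where ω = e^(2πi/3) is a primitive cube root of unity, so K = Q(∛631, ω). Now [Q(∛631):Q] = 3 (since 631 is not a perfect cube, x^3 - 631 is irreducible) and [Q(ω):Q] = 2. Both 2 and 3 divide [K:Q], and [K:Q] ≤ 3·2 = 6, so [K:Q] = 6. (Equivalently: Q(∛631) ⊂ R but ω ∉ R, so [K : Q(∛631)] = 2.)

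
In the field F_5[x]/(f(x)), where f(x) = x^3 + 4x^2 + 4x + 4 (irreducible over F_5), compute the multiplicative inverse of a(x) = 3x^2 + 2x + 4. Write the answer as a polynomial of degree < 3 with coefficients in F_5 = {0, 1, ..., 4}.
a(x)^(-1) ≡ 4x^2 + 4 (mod f(x))

Since f is irreducible over F_5, F_5[x]/(f) is a field and a(x) ≠ 0 has an inverse. Apply the extended Euclidean algorithm to f(x) and a(x) in F_5[x]: f(x) = (2x)·a(x) + (x + 4);  a(x) = (3x)·(x + 4) + (4). The last nonzero remainder is the constant 4 = gcd(f, a) in F_5. Back-substituting through the division chain expresses 4 = s(x)·a(x) + t(x)·f(x) with s(x) ≡ x^2 + 1 (mod f), so (x^2 + 1)·a(x) ≡ 4 (mod f). Multiplying by 4^(-1) ≡ 4 in F_5 gives a(x)^(-1) ≡ 4·(x^2 + 1) ≡ 4x^2 + 4 (mod f). Check: (3x^2 + 2x + 4)·(4x^2 + 4) = 2x^4 + 3x^3 + 3x^2 + 3x + 1 ≡ 1 (mod x^3 + 4x^2 + 4x + 4).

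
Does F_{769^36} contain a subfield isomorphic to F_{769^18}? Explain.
Yes: F_{769^18} is a subfield of F_{769^36}

F_{p^m} embeds in F_{p^n} iff m | n (since F_{p^n} is the splitting field of x^(p^n) - x, and F_{p^m} ⊂ F_{p^n} forces p^n to be a power of p^m, i.e. m | n; conversely if m | n then every root of x^(p^m) - x is a root of x^(p^n) - x). Here 18 | 36 (since 36 = 2·18), so F_{769^18} is a subfield of F_{769^36}, and [F_{769^36} : F_{769^18}] = 36/18 = 2.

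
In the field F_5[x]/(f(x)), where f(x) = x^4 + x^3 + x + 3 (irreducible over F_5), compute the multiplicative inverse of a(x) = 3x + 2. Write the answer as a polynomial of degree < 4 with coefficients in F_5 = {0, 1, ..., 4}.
a(x)^(-1) ≡ 3x^3 + x^2 + x + 4 (mod f(x))

Since f is irreducible over F_5, F_5[x]/(f) is a field and a(x) ≠ 0 has an inverse. Apply the extended Euclidean algorithm to f(x) and a(x) in F_5[x]: f(x) = (2x^3 + 4x^2 + 4x + 1)·a(x) + (1). The last nonzero remainder is the constant 1 = gcd(f, a) in F_5. Back-substituting through the division chain expresses 1 = s(x)·a(x) + t(x)·f(x) with s(x) ≡ 3x^3 + x^2 + x + 4 (mod f), so a(x)^(-1) ≡ s(x) = 3x^3 + x^2 + x + 4 (mod f). Check: (3x + 2)·(3x^3 + x^2 + x + 4) = 4x^4 + 4x^3 + 4x + 3 ≡ 1 (mod x^4 + x^3 + x + 3).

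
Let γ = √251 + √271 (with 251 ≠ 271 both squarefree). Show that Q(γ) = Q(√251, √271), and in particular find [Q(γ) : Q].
[Q(γ) : Q] = 4 (equivalently, Q(γ) = Q(√251, √271))

Obviously Q(γ) ⊆ Q(√251, √271), and [Q(√251, √271):Q] = 4 (since 251, 271 are distinct squarefree integers > 1 with 68021 not a perfect square). To show equality we compute the minimal polynomial of γ. From γ = √251 + √271: γ^2 = 251 + 2√(68021) + 271 = 522 + 2√(68021), so γ^2 - 522 = 2√(68021); squaring, (γ^2 - 522)^2 = 4·68021, i.e. γ^4 - 1044γ^2 + 272484 - 272084 = 0, i.e. γ^4 - 1044γ^2 + 400 = 0. So γ is a root of x^4 - 1044x^2 + 400. This polynomial is irreducible over Q: it has no rational root (each ±√251 ± √271 is irrational), and any factorization into two quadratics over Q would force √(68021) ∈ Q (pairing opposite roots) or √251, √271 ∈ Q (other pairings), all impossible. Hence [Q(γ):Q] = 4 = [Q(√251, √271):Q], so Q(γ) = Q(√251, √271).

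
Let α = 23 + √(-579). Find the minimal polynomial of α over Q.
m_α(x) = x^2 - 46x + 1108

From α - 23 = √(-579), squaring gives (α - 23)^2 = -579, i.e. α^2 - 46α + 529 = -579, so α^2 - 46α + 1108 = 0. The discriminant of x^2 - 46x + 1108 is (-46)^2 - 4·(1108) = 2116 - 4432 = -2316, and 4·(-579) is not a perfect square in Q since -579 is squarefree and ≠ 1. Hence x^2 - 46x + 1108 is irreducible over Q and is the minimal polynomial of α.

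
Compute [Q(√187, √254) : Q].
[Q(√187, √254) : Q] = 4

[Q(√187):Q] = 2 (min poly x^2 - 187, irreducible since 187 is squarefree > 1). For the top step, suppose √254 ∈ Q(√187), say √254 = c + d√187 with c, d ∈ Q. Squaring: 254 = c^2 + 187d^2 + 2cd√187. Since √187 ∉ Q this forces 2cd = 0. If d = 0 then √254 = c ∈ Q, contradicting 254 squarefree > 1. If c = 0 then 254 = 187d^2, so 187·254 = (187d)^2 is a perfect square in Q — but 187·254 = 47498 is not a perfect square (since 187 and 254 are distinct squarefree integers). Contradiction. Hence √254 ∉ Q(√187), so x^2 - 254 stays irreducible over Q(√187) and [Q(√187, √254) : Q(√187)] = 2. By the tower law, [Q(√187, √254) : Q] = 2 · 2 = 4.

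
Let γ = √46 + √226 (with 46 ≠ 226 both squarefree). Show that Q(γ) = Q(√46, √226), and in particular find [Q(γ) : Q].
[Q(γ) : Q] = 4 (equivalently, Q(γ) = Q(√46, √226))

Obviously Q(γ) ⊆ Q(√46, √226), and [Q(√46, √226):Q] = 4 (since 46, 226 are distinct squarefree integers > 1 with 10396 not a perfect square). To show equality we compute the minimal polynomial of γ. From γ = √46 + √226: γ^2 = 46 + 2√(10396) + 226 = 272 + 2√(10396), so γ^2 - 272 = 2√(10396); squaring, (γ^2 - 272)^2 = 4·10396, i.e. γ^4 - 544γ^2 + 73984 - 41584 = 0, i.e. γ^4 - 544γ^2 + 32400 = 0. So γ is a root of x^4 - 544x^2 + 32400. This polynomial is irreducible over Q: it has no rational root (each ±√46 ± √226 is irrational), and any factorization into two quadratics over Q would force √(10396) ∈ Q (pairing opposite roots) or √46, √226 ∈ Q (other pairings), all impossible. Hence [Q(γ):Q] = 4 = [Q(√46, √226):Q], so Q(γ) = Q(√46, √226).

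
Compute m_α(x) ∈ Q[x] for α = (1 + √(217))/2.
m_α(x) = x^2 - x - 54

From 2α - 1 = √(217), squaring gives (2α - 1)^2 = 217, i.e. 4α^2 - 4α + 1 = 217, so α^2 - α + (1 - 217)/4 = 0. Since 217 ≡ 1 (mod 4), (1 - 217)/4 = -54 ∈ Z. The polynomial x^2 - x - 54 has discriminant 1 - 4·(-54) = 217, which is not a perfect square in Q (d = 217 is squarefree and ≠ 1), so x^2 - x - 54 is irreducible over Q. It is the minimal polynomial of α.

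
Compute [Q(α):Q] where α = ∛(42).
[Q(α):Q] = 3

The minimal polynomial of α is x^3 - 42, irreducible over Q since 42 is not a perfect cube (so x^3 - 42 has no rational root). Hence [Q(α):Q] = deg(m_α) = 3.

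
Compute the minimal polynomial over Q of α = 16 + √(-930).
m_α(x) = x^2 - 32x + 1186

From α - 16 = √(-930), squaring gives (α - 16)^2 = -930, i.e. α^2 - 32α + 256 = -930, so α^2 - 32α + 1186 = 0. The discriminant of x^2 - 32x + 1186 is (-32)^2 - 4·(1186) = 1024 - 4744 = -3720, and 4·(-930) is not a perfect square in Q since -930 is squarefree and ≠ 1. Hence x^2 - 32x + 1186 is irreducible over Q and is the minimal polynomial of α.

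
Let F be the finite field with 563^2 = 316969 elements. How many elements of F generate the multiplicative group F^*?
There are φ(316968) = 103040 primitive elements

F_q^* is cyclic of order q - 1 = 316968. A cyclic group of order m has exactly φ(m) generators. Here m = 316968 = 2^3 · 3 · 47 · 281, so the number of primitive elements is φ(316968) = 103040.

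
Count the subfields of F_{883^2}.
F_{883^2} has 2 subfields

The subfields of F_{p^n} are exactly the fields F_{p^d} for d | n (each is the fixed field of the unique index-d subgroup of Gal(F_{p^n}/F_p) ≅ Z/nZ). The divisors of n = 2 are {1, 2}, giving 2 subfields: F_{883^1}, F_{883^2}.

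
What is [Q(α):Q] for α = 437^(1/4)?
[Q(α):Q] = 4

α is a root of x^4 - 437. By Eisenstein's criterion at the prime p = 19 (which divides the constant term 437 but p^2 = 361 does not, since 437 is squarefree), x^4 - 437 is irreducible over Q. Hence [Q(α):Q] = 4.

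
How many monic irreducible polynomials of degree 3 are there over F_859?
There are 211279640 monic irreducible polynomials of degree 3 over F_859

Each element of F_{859^3} that lies in no proper subfield is a root of exactly one monic irreducible of degree 3 over F_859, and each such polynomial has 3 distinct roots in F_{859^3}. By Möbius inversion the count is N_859(3) = (1/3) Σ_{d|3} μ(3/d) · 859^d = (1/3)(μ(3)·859^1 + μ(1)·859^3) = 633838920/3 = 211279640.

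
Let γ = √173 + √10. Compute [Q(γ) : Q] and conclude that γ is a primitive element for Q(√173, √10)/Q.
[Q(γ) : Q] = 4 (equivalently, Q(γ) = Q(√173, √10))

Obviously Q(γ) ⊆ Q(√173, √10), and [Q(√173, √10):Q] = 4 (since 173, 10 are distinct squarefree integers > 1 with 1730 not a perfect square). To show equality we compute the minimal polynomial of γ. From γ = √173 + √10: γ^2 = 173 + 2√(1730) + 10 = 183 + 2√(1730), so γ^2 - 183 = 2√(1730); squaring, (γ^2 - 183)^2 = 4·1730, i.e. γ^4 - 366γ^2 + 33489 - 6920 = 0, i.e. γ^4 - 366γ^2 + 26569 = 0. So γ is a root of x^4 - 366x^2 + 26569. This polynomial is irreducible over Q: it has no rational root (each ±√173 ± √10 is irrational), and any factorization into two quadratics over Q would force √(1730) ∈ Q (pairing opposite roots) or √173, √10 ∈ Q (other pairings), all impossible. Hence [Q(γ):Q] = 4 = [Q(√173, √10):Q], so Q(γ) = Q(√173, √10).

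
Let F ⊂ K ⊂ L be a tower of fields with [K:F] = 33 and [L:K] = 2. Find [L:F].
[L:F] = 66

The tower law says that for any tower of field extensions F ⊂ K ⊂ L with finite degrees, [L:F] = [L:K] · [K:F]. Here this gives [L:F] = 2 · 33 = 66.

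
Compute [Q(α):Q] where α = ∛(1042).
[Q(α):Q] = 3

The minimal polynomial of α is x^3 - 1042, irreducible over Q since 1042 is not a perfect cube (so x^3 - 1042 has no rational root). Hence [Q(α):Q] = deg(m_α) = 3.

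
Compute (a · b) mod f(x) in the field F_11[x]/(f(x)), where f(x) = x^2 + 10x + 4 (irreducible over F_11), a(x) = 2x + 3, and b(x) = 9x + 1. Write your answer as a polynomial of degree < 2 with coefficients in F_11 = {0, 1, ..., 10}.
a · b ≡ 3x + 8 (mod f(x))

Multiply in F_11[x]: a(x)·b(x) = (2x + 3)·(9x + 1) = 7x^2 + 7x + 3. This has degree ≥ 2, so divide by f(x) over F_11: 7x^2 + 7x + 3 = (7)·(x^2 + 10x + 4) + (3x + 8). Hence a·b ≡ 3x + 8 (mod f). (F_11[x]/(f) is a field with 11^2 = 121 elements since f is irreducible of degree 2.)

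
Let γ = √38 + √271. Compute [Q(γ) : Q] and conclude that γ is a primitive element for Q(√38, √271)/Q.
[Q(γ) : Q] = 4 (equivalently, Q(γ) = Q(√38, √271))

Obviously Q(γ) ⊆ Q(√38, √271), and [Q(√38, √271):Q] = 4 (since 38, 271 are distinct squarefree integers > 1 with 10298 not a perfect square). To show equality we compute the minimal polynomial of γ. From γ = √38 + √271: γ^2 = 38 + 2√(10298) + 271 = 309 + 2√(10298), so γ^2 - 309 = 2√(10298); squaring, (γ^2 - 309)^2 = 4·10298, i.e. γ^4 - 618γ^2 + 95481 - 41192 = 0, i.e. γ^4 - 618γ^2 + 54289 = 0. So γ is a root of x^4 - 618x^2 + 54289. This polynomial is irreducible over Q: it has no rational root (each ±√38 ± √271 is irrational), and any factorization into two quadratics over Q would force √(10298) ∈ Q (pairing opposite roots) or √38, √271 ∈ Q (other pairings), all impossible. Hence [Q(γ):Q] = 4 = [Q(√38, √271):Q], so Q(γ) = Q(√38, √271).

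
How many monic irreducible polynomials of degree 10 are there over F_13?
There are 13785812040 monic irreducible polynomials of degree 10 over F_13

Each element of F_{13^10} that lies in no proper subfield is a root of exactly one monic irreducible of degree 10 over F_13, and each such polynomial has 10 distinct roots in F_{13^10}. By Möbius inversion the count is N_13(10) = (1/10) Σ_{d|10} μ(10/d) · 13^d = (1/10)(μ(10)·13^1 + μ(5)·13^2 + μ(2)·13^5 + μ(1)·13^10) = 137858120400/10 = 13785812040.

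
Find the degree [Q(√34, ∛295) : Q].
[Q(√34, ∛295) : Q] = 6

Let L = Q(√34, ∛295). Since Q(√34) ⊂ L and [Q(√34):Q] = 2, the tower law gives 2 | [L:Q]. Likewise Q(∛295) ⊂ L with [Q(∛295):Q] = 3 (because 295 is not a perfect cube), so 3 | [L:Q]. As gcd(2,3) = 1, [L:Q] is divisible by 6. Conversely L is generated over Q by √34 and ∛295, so [L:Q] ≤ 2·3 = 6. Therefore [Q(√34, ∛295) : Q] = 6.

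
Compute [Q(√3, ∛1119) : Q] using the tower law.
[Q(√3, ∛1119) : Q] = 6

Let L = Q(√3, ∛1119). Since Q(√3) ⊂ L and [Q(√3):Q] = 2, the tower law gives 2 | [L:Q]. Likewise Q(∛1119) ⊂ L with [Q(∛1119):Q] = 3 (because 1119 is not a perfect cube), so 3 | [L:Q]. As gcd(2,3) = 1, [L:Q] is divisible by 6. Conversely L is generated over Q by √3 and ∛1119, so [L:Q] ≤ 2·3 = 6. Therefore [Q(√3, ∛1119) : Q] = 6.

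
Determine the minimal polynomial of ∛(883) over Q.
m_α(x) = x^3 - 883

α satisfies α^3 = 883, so x^3 - 883 annihilates α. By the rational root test, a rational root p/q (in lowest terms) of x^3 - 883 would satisfy p^3 = 883 q^3, forcing q = 1 and p^3 = 883; but 883 is not a perfect cube, contradiction. A monic cubic over Q with no rational root is irreducible (any nontrivial factorization would include a linear factor). Hence x^3 - 883 is the minimal polynomial of α, and in particular [Q(α):Q] = 3.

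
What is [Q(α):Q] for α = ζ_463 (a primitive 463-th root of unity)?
[Q(α):Q] = 462

The minimal polynomial of ζ_463 over Q is the 463-th cyclotomic polynomial Φ_463(x), which is irreducible over Q and has degree φ(463) = 462. Hence [Q(α):Q] = φ(463) = 462.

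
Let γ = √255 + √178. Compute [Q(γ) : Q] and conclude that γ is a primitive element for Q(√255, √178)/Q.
[Q(γ) : Q] = 4 (equivalently, Q(γ) = Q(√255, √178))

Obviously Q(γ) ⊆ Q(√255, √178), and [Q(√255, √178):Q] = 4 (since 255, 178 are distinct squarefree integers > 1 with 45390 not a perfect square). To show equality we compute the minimal polynomial of γ. From γ = √255 + √178: γ^2 = 255 + 2√(45390) + 178 = 433 + 2√(45390), so γ^2 - 433 = 2√(45390); squaring, (γ^2 - 433)^2 = 4·45390, i.e. γ^4 - 866γ^2 + 187489 - 181560 = 0, i.e. γ^4 - 866γ^2 + 5929 = 0. So γ is a root of x^4 - 866x^2 + 5929. This polynomial is irreducible over Q: it has no rational root (each ±√255 ± √178 is irrational), and any factorization into two quadratics over Q would force √(45390) ∈ Q (pairing opposite roots) or √255, √178 ∈ Q (other pairings), all impossible. Hence [Q(γ):Q] = 4 = [Q(√255, √178):Q], so Q(γ) = Q(√255, √178).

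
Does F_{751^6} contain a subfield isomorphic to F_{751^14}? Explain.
No: F_{751^14} is not a subfield of F_{751^6}

F_{p^m} embeds in F_{p^n} iff m | n. Here 14 ∤ 6 (since 6 = 0·14 + 6 with remainder 6 ≠ 0), so F_{751^14} is not a subfield of F_{751^6}. Equivalently: if it were, the tower law would give 14 = [F_{751^14}:F_751] dividing [F_{751^6}:F_751] = 6, contradiction.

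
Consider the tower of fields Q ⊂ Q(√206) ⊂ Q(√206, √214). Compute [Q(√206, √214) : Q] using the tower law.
[Q(√206, √214) : Q] = 4

[Q(√206):Q] = 2 (min poly x^2 - 206, irreducible since 206 is squarefree > 1). For the top step, suppose √214 ∈ Q(√206), say √214 = c + d√206 with c, d ∈ Q. Squaring: 214 = c^2 + 206d^2 + 2cd√206. Since √206 ∉ Q this forces 2cd = 0. If d = 0 then √214 = c ∈ Q, contradicting 214 squarefree > 1. If c = 0 then 214 = 206d^2, so 206·214 = (206d)^2 is a perfect square in Q — but 206·214 = 44084 is not a perfect square (since 206 and 214 are distinct squarefree integers). Contradiction. Hence √214 ∉ Q(√206), so x^2 - 214 stays irreducible over Q(√206) and [Q(√206, √214) : Q(√206)] = 2. By the tower law, [Q(√206, √214) : Q] = 2 · 2 = 4.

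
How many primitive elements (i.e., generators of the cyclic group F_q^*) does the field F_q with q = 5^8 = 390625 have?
There are φ(390624) = 119808 primitive elements

F_q^* is cyclic of order q - 1 = 390624. A cyclic group of order m has exactly φ(m) generators. Here m = 390624 = 2^5 · 3 · 13 · 313, so the number of primitive elements is φ(390624) = 119808.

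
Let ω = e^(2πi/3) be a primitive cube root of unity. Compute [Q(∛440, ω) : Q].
[Q(∛440, ω) : Q] = 6

[Q(∛440):Q] = 3 (min poly x^3 - 440, irreducible since 440 is not a perfect cube). [Q(ω):Q] = 2 (min poly x^2 + x + 1). Since Q(∛440) ⊂ R and ω ∉ R, we have ω ∉ Q(∛440), so x^2 + x + 1 remains irreducible over Q(∛440) and [Q(∛440, ω) : Q(∛440)] = 2. By the tower law, [Q(∛440, ω) : Q] = 3 · 2 = 6. (In fact Q(∛440, ω) is the splitting field of x^3 - 440 over Q.)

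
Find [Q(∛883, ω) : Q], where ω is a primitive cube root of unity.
[Q(∛883, ω) : Q] = 6

[Q(∛883):Q] = 3 (min poly x^3 - 883, irreducible since 883 is not a perfect cube). [Q(ω):Q] = 2 (min poly x^2 + x + 1). Since Q(∛883) ⊂ R and ω ∉ R, we have ω ∉ Q(∛883), so x^2 + x + 1 remains irreducible over Q(∛883) and [Q(∛883, ω) : Q(∛883)] = 2. By the tower law, [Q(∛883, ω) : Q] = 3 · 2 = 6. (In fact Q(∛883, ω) is the splitting field of x^3 - 883 over Q.)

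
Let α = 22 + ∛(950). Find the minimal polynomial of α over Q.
m_α(x) = x^3 - 66x^2 + 1452x - 11598

Set β = α - 22 = ∛(950), so β^3 = 950. Then (α - 22)^3 - 950 = 0, i.e. α is a root of g(x) = (x - 22)^3 - 950 = x^3 - 66x^2 + 1452x - 11598. Since g(x) = h(x - 22) where h(x) = x^3 - 950, and h is irreducible over Q (because 950 is not a perfect cube, so h has no rational root, and a monic cubic with no rational root is irreducible), g is also irreducible (irreducibility is preserved under the substitution x → x - 22). Hence m_α(x) = x^3 - 66x^2 + 1452x - 11598.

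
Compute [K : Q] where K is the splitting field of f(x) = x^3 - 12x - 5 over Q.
[K : Q] = 6

By the rational root test, any rational root of the monic integer polynomial f(x) = x^3 - 12x - 5 must be an integer dividing the constant term -5, i.e. one of ±{1, 5}. Evaluating: f(1) = -16, f(-1) = 6, f(5) = 60, f(-5) = -70; none is 0, so f has no rational root and is therefore irreducible over Q (a cubic with no linear factor over a field is irreducible). For an irreducible cubic, the Galois group is A_3 or S_3 according as the discriminant disc(f) = -4a^3 - 27b^2 = -4·(-12)^3 - 27·(-5)^2 = 6237 is or is not a square in Q. Here disc(f) = 6237 is not a perfect square in Q, so the Galois group of f over Q is not contained in A_3 and must be all of S_3. The splitting field has degree |S_3| = 6 over Q, so [K : Q] = 6.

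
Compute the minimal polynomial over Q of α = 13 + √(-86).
m_α(x) = x^2 - 26x + 255

From α - 13 = √(-86), squaring gives (α - 13)^2 = -86, i.e. α^2 - 26α + 169 = -86, so α^2 - 26α + 255 = 0. The discriminant of x^2 - 26x + 255 is (-26)^2 - 4·(255) = 676 - 1020 = -344, and 4·(-86) is not a perfect square in Q since -86 is squarefree and ≠ 1. Hence x^2 - 26x + 255 is irreducible over Q and is the minimal polynomial of α.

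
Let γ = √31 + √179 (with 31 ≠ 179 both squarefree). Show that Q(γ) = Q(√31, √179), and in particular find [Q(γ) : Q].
[Q(γ) : Q] = 4 (equivalently, Q(γ) = Q(√31, √179))

Obviously Q(γ) ⊆ Q(√31, √179), and [Q(√31, √179):Q] = 4 (since 31, 179 are distinct squarefree integers > 1 with 5549 not a perfect square). To show equality we compute the minimal polynomial of γ. From γ = √31 + √179: γ^2 = 31 + 2√(5549) + 179 = 210 + 2√(5549), so γ^2 - 210 = 2√(5549); squaring, (γ^2 - 210)^2 = 4·5549, i.e. γ^4 - 420γ^2 + 44100 - 22196 = 0, i.e. γ^4 - 420γ^2 + 21904 = 0. So γ is a root of x^4 - 420x^2 + 21904. This polynomial is irreducible over Q: it has no rational root (each ±√31 ± √179 is irrational), and any factorization into two quadratics over Q would force √(5549) ∈ Q (pairing opposite roots) or √31, √179 ∈ Q (other pairings), all impossible. Hence [Q(γ):Q] = 4 = [Q(√31, √179):Q], so Q(γ) = Q(√31, √179).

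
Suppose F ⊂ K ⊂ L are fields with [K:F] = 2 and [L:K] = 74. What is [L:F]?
[L:F] = 148

The tower law says that for any tower of field extensions F ⊂ K ⊂ L with finite degrees, [L:F] = [L:K] · [K:F]. Here this gives [L:F] = 74 · 2 = 148.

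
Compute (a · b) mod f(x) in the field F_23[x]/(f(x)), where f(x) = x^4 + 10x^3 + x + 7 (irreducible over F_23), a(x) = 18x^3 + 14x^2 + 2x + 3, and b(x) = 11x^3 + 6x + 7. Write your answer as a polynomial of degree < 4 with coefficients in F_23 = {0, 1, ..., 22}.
a · b ≡ 7x^3 + 21x^2 + 13x + 22 (mod f(x))

Multiply in F_23[x]: a(x)·b(x) = (18x^3 + 14x^2 + 2x + 3)·(11x^3 + 6x + 7) = 14x^6 + 16x^5 + 15x^4 + 13x^3 + 18x^2 + 9x + 21. This has degree ≥ 4, so divide by f(x) over F_23: 14x^6 + 16x^5 + 15x^4 + 13x^3 + 18x^2 + 9x + 21 = (14x^2 + 14x + 13)·(x^4 + 10x^3 + x + 7) + (7x^3 + 21x^2 + 13x + 22). Hence a·b ≡ 7x^3 + 21x^2 + 13x + 22 (mod f). (F_23[x]/(f) is a field with 23^4 = 279841 elements since f is irreducible of degree 4.)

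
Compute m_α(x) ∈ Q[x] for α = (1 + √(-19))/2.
m_α(x) = x^2 - x + 5

From 2α - 1 = √(-19), squaring gives (2α - 1)^2 = -19, i.e. 4α^2 - 4α + 1 = -19, so α^2 - α + (1 + 19)/4 = 0. Since -19 ≡ 1 (mod 4), (1 + 19)/4 = 5 ∈ Z. The polynomial x^2 - x + 5 has discriminant 1 - 4·(5) = -19, which is not a perfect square in Q (d = -19 is squarefree and ≠ 1), so x^2 - x + 5 is irreducible over Q. It is the minimal polynomial of α.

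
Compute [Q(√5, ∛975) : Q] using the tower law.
[Q(√5, ∛975) : Q] = 6

Let L = Q(√5, ∛975). Since Q(√5) ⊂ L and [Q(√5):Q] = 2, the tower law gives 2 | [L:Q]. Likewise Q(∛975) ⊂ L with [Q(∛975):Q] = 3 (because 975 is not a perfect cube), so 3 | [L:Q]. As gcd(2,3) = 1, [L:Q] is divisible by 6. Conversely L is generated over Q by √5 and ∛975, so [L:Q] ≤ 2·3 = 6. Therefore [Q(√5, ∛975) : Q] = 6.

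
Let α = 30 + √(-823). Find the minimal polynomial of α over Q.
m_α(x) = x^2 - 60x + 1723

From α - 30 = √(-823), squaring gives (α - 30)^2 = -823, i.e. α^2 - 60α + 900 = -823, so α^2 - 60α + 1723 = 0. The discriminant of x^2 - 60x + 1723 is (-60)^2 - 4·(1723) = 3600 - 6892 = -3292, and 4·(-823) is not a perfect square in Q since -823 is squarefree and ≠ 1. Hence x^2 - 60x + 1723 is irreducible over Q and is the minimal polynomial of α.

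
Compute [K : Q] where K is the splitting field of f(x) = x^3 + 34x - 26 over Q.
[K : Q] = 6

By the rational root test, any rational root of the monic integer polynomial f(x) = x^3 + 34x - 26 must be an integer dividing the constant term -26, i.e. one of ±{1, 2, 13, 26}. Evaluating: f(1) = 9, f(-1) = -61, f(2) = 50, f(-2) = -102, f(13) = 2613, f(-13) = -2665, f(26) = 18434, f(-26) = -18486; none is 0, so f has no rational root and is therefore irreducible over Q (a cubic with no linear factor over a field is irreducible). For an irreducible cubic, the Galois group is A_3 or S_3 according as the discriminant disc(f) = -4a^3 - 27b^2 = -4·(34)^3 - 27·(-26)^2 = -175468 is or is not a square in Q. Here disc(f) = -175468 is not a perfect square in Q, so the Galois group of f over Q is not contained in A_3 and must be all of S_3. The splitting field has degree |S_3| = 6 over Q, so [K : Q] = 6.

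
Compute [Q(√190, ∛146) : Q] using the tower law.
[Q(√190, ∛146) : Q] = 6

Let L = Q(√190, ∛146). Since Q(√190) ⊂ L and [Q(√190):Q] = 2, the tower law gives 2 | [L:Q]. Likewise Q(∛146) ⊂ L with [Q(∛146):Q] = 3 (because 146 is not a perfect cube), so 3 | [L:Q]. As gcd(2,3) = 1, [L:Q] is divisible by 6. Conversely L is generated over Q by √190 and ∛146, so [L:Q] ≤ 2·3 = 6. Therefore [Q(√190, ∛146) : Q] = 6.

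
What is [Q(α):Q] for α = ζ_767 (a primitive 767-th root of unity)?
[Q(α):Q] = 696

The minimal polynomial of ζ_767 over Q is the 767-th cyclotomic polynomial Φ_767(x), which is irreducible over Q and has degree φ(767) = 696. Hence [Q(α):Q] = φ(767) = 696.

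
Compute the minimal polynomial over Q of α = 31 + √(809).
m_α(x) = x^2 - 62x + 152

From α - 31 = √(809), squaring gives (α - 31)^2 = 809, i.e. α^2 - 62α + 961 = 809, so α^2 - 62α + 152 = 0. The discriminant of x^2 - 62x + 152 is (-62)^2 - 4·(152) = 3844 - 608 = 3236, and 4·(809) is not a perfect square in Q since 809 is squarefree and ≠ 1. Hence x^2 - 62x + 152 is irreducible over Q and is the minimal polynomial of α.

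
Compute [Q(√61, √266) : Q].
[Q(√61, √266) : Q] = 4

[Q(√61):Q] = 2 (min poly x^2 - 61, irreducible since 61 is squarefree > 1). For the top step, suppose √266 ∈ Q(√61), say √266 = c + d√61 with c, d ∈ Q. Squaring: 266 = c^2 + 61d^2 + 2cd√61. Since √61 ∉ Q this forces 2cd = 0. If d = 0 then √266 = c ∈ Q, contradicting 266 squarefree > 1. If c = 0 then 266 = 61d^2, so 61·266 = (61d)^2 is a perfect square in Q — but 61·266 = 16226 is not a perfect square (since 61 and 266 are distinct squarefree integers). Contradiction. Hence √266 ∉ Q(√61), so x^2 - 266 stays irreducible over Q(√61) and [Q(√61, √266) : Q(√61)] = 2. By the tower law, [Q(√61, √266) : Q] = 2 · 2 = 4.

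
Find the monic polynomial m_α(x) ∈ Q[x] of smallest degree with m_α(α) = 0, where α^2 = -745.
m_α(x) = x^2 + 745

α satisfies α^2 + 745 = 0, so x^2 + 745 annihilates α. Since d = -745 is squarefree and ≠ 1, it is not a perfect square in Q, so x^2 + 745 has no rational root and is therefore irreducible over Q (a degree-2 polynomial over a field is irreducible iff it has no root). Hence m_α(x) = x^2 + 745.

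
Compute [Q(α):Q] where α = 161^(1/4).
[Q(α):Q] = 4

α is a root of x^4 - 161. By Eisenstein's criterion at the prime p = 7 (which divides the constant term 161 but p^2 = 49 does not, since 161 is squarefree), x^4 - 161 is irreducible over Q. Hence [Q(α):Q] = 4.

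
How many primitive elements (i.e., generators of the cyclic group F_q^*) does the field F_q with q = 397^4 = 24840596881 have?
There are φ(24840596880) = 5991321600 primitive elements

F_q^* is cyclic of order q - 1 = 24840596880. A cyclic group of order m has exactly φ(m) generators. Here m = 24840596880 = 2^4 · 3^2 · 5 · 11 · 199 · 15761, so the number of primitive elements is φ(24840596880) = 5991321600.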